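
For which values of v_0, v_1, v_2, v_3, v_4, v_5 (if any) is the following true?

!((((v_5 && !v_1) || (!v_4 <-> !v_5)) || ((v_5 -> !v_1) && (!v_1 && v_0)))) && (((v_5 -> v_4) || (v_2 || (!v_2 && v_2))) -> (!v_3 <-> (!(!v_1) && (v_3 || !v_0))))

v_0 = True; v_1 = True; v_2 = False; v_3 = True; v_4 = False; v_5 = True

  !((((v_5 && !v_1) || (!v_4 <-> !v_5)) || ((v_5 -> !v_1) && (!v_1 && v_0)))) = True
    ((v_5 && !v_1) || (!v_4 <-> !v_5)) || ((v_5 -> !v_1) && (!v_1 && v_0)) = False
      (v_5 && !v_1) || (!v_4 <-> !v_5) = False
        v_5 && !v_1 = False
          !v_1 = False
        !v_4 <-> !v_5 = False
          !v_4 = True
          !v_5 = False
      (v_5 -> !v_1) && (!v_1 && v_0) = False
        v_5 -> !v_1 = False
          !v_1 = False
        !v_1 && v_0 = False
          !v_1 = False
  ((v_5 -> v_4) || (v_2 || (!v_2 && v_2))) -> (!v_3 <-> (!(!v_1) && (v_3 || !v_0))) = True
    (v_5 -> v_4) || (v_2 || (!v_2 && v_2)) = False
      v_5 -> v_4 = False
      v_2 || (!v_2 && v_2) = False
        !v_2 && v_2 = False
          !v_2 = True
    !v_3 <-> (!(!v_1) && (v_3 || !v_0)) = False
      !v_3 = False
      !(!v_1) && (v_3 || !v_0) = True
        !(!v_1) = True
          !v_1 = False
        v_3 || !v_0 = True
          !v_0 = False
Both conjuncts True, so the formula holds.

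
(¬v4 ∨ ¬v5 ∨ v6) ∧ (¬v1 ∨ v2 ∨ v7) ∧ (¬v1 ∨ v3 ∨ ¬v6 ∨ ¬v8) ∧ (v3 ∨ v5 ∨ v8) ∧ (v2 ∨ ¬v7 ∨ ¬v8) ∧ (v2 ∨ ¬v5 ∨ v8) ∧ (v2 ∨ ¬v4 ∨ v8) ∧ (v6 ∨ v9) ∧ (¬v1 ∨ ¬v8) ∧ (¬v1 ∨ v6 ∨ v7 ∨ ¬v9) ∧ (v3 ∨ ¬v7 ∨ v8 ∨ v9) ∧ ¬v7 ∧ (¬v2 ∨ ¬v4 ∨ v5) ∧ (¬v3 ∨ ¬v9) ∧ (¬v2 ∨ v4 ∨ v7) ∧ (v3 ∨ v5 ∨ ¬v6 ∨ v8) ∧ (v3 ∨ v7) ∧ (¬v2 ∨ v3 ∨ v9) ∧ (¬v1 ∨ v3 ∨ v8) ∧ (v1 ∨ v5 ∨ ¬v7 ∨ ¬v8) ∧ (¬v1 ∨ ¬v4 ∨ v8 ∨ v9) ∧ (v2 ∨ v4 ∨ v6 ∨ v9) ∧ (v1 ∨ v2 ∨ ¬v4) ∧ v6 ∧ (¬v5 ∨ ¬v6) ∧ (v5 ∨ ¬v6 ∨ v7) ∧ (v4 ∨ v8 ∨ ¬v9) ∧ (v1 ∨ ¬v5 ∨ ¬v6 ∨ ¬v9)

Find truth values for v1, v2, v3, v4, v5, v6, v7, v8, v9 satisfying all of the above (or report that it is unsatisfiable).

UNSATISFIABLE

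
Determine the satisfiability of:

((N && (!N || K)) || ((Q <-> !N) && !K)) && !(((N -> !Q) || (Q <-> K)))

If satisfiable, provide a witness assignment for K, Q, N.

Unsatisfiable

Case N = True: the formula simplifies to (K || (!Q && !K)) && !((!Q || (Q <-> K))).
  Q = True: simplifies to K && !K.
    K = True: the conjunct !K is False.
    K = False: the conjunct K is False.
  Q = False: the conjunct !((!Q || (Q <-> K))) becomes !((True || !K)) = False.
Case N = False: the conjunct !(((N -> !Q) || (Q <-> K))) becomes !((True || (Q <-> K))) = False.
Both cases fail — unsatisfiable.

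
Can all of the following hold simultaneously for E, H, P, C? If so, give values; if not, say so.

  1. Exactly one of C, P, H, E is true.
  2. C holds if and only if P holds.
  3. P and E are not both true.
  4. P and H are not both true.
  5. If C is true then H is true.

E=F; H=T; P=F; C=F

  (1) {C, P, H, E}: 1 true — exactly one ✓
  (2) C=F, P=F — same ✓
  (3) P=F, E=F — not both ✓
  (4) P=F, H=T — not both ✓
  (5) C=F ⇒ H: vacuous ✓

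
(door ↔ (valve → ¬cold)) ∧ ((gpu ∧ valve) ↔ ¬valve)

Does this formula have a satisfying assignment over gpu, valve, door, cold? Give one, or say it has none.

gpu = False, valve = True, door = False, cold = True

  door ↔ (valve → ¬cold) = True
    valve → ¬cold = False
      ¬cold = False
  (gpu ∧ valve) ↔ ¬valve = True
    gpu ∧ valve = False
    ¬valve = False
Both conjuncts True, so the formula holds.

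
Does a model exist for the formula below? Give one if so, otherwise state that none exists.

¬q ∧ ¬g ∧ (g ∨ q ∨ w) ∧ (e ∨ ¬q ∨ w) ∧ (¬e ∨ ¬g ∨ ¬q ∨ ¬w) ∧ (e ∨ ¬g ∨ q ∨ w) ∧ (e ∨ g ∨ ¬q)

Unit clause (¬q) forces q = False.
Unit clause (¬g) forces g = False.
In (g ∨ q ∨ w) only w is left, so w = True.
Set e = False.
All clauses satisfied.

g: False; e: False; q: False; w: True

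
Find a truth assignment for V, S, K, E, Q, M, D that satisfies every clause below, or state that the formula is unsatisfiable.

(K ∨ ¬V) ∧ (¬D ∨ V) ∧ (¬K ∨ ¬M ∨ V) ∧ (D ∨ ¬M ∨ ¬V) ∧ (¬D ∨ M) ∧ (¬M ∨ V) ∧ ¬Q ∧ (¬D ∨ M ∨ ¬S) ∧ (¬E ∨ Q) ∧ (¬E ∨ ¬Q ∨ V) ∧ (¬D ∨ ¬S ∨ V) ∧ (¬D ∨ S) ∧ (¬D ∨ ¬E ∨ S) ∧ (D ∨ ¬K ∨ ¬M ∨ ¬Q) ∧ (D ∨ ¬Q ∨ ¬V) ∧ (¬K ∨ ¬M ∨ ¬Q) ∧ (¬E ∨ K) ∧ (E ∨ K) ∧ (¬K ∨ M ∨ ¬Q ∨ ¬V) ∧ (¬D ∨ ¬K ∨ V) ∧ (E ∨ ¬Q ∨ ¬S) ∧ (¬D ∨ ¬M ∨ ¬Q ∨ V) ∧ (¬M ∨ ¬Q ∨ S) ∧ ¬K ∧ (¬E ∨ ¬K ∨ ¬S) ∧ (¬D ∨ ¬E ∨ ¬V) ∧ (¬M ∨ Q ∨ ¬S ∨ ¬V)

No satisfying assignment exists.

Case Q = True:
  Clause (¬Q) is falsified — contradiction.
Case Q = False:
  (¬E ∨ Q) forces E = False.
  (E ∨ K) forces K = True.
  Clause (¬K) is falsified — contradiction.
Both cases fail, so the formula is unsatisfiable.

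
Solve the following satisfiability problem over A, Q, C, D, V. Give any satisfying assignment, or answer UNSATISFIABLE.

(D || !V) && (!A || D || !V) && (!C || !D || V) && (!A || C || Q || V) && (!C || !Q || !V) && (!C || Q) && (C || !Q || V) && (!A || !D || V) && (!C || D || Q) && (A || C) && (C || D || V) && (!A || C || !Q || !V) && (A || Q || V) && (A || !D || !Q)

A=T, Q=F, C=F, D=T, V=T

Set A = True.
Set Q = False.
  then (!C || Q) forces C = False.
  then (!A || C || Q || V) forces V = True.
  then (D || !V) forces D = True.
All clauses satisfied.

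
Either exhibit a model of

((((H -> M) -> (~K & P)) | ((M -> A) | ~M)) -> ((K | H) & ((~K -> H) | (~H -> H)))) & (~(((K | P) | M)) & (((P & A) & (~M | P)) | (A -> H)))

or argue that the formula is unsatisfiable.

K=F; H=T; P=F; M=F; A=F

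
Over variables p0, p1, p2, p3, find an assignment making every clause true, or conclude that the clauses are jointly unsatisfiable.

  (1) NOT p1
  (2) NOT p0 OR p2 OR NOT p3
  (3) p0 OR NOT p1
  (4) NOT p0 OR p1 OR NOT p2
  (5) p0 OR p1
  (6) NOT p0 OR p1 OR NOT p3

Unit clause (NOT p1) forces p1 = False.
In (p0 OR p1) only p0 is left, so p0 = True.
In (NOT p0 OR p1 OR NOT p3) only NOT p3 is left, so p3 = False.
In (NOT p0 OR p1 OR NOT p2) only NOT p2 is left, so p2 = False.
Check each clause:
  (NOT p1): NOT p1 holds.
  (NOT p0 OR p2 OR NOT p3): NOT p3 holds.
  (p0 OR NOT p1): p0 holds.
  (NOT p0 OR p1 OR NOT p2): NOT p2 holds.
  (p0 OR p1): p0 holds.
  (NOT p0 OR p1 OR NOT p3): NOT p3 holds.
All clauses satisfied.

p0=T, p1=F, p2=F, p3=F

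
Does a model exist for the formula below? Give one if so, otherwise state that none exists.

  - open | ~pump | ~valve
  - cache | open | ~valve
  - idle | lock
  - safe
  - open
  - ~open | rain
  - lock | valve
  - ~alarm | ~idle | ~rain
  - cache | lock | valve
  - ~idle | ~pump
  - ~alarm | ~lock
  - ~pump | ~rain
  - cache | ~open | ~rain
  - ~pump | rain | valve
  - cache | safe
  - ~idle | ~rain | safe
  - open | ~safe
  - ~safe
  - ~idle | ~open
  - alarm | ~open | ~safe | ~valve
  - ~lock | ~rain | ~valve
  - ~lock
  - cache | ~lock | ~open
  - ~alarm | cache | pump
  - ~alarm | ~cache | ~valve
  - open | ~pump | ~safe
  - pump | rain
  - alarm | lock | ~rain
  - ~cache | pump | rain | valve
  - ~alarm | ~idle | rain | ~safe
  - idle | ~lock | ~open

Case safe = True:
  Clause (~safe) is falsified — contradiction.
Case safe = False:
  Clause (safe) is falsified — contradiction.
Both cases fail, so the formula is unsatisfiable.

Unsatisfiable — no assignment works.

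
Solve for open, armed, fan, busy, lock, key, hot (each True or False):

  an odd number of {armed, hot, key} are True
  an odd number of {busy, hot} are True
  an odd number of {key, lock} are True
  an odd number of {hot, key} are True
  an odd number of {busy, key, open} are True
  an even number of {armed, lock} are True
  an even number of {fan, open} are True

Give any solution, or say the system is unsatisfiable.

open=T, armed=F, fan=T, busy=T, lock=F, key=T, hot=F

{armed, hot, key}: 1 true → odd ✓
{busy, hot}: 1 true → odd ✓
{key, lock}: 1 true → odd ✓
{hot, key}: 1 true → odd ✓
{busy, key, open}: 3 true → odd ✓
{armed, lock}: 0 true → even ✓
{fan, open}: 2 true → even ✓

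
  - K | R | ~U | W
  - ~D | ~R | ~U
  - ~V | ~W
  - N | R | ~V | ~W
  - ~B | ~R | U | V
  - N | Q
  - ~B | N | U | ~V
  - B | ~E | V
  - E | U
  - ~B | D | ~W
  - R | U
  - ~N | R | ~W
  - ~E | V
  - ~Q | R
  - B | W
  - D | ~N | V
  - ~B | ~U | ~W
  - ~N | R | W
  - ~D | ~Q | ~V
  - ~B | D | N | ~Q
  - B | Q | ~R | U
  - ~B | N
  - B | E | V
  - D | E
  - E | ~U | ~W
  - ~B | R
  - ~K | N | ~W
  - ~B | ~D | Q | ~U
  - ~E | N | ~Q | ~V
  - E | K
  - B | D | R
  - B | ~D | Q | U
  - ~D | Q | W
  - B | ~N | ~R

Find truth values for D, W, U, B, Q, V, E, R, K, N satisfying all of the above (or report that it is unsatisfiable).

Set D = False.
  then (D | E) forces E = True.
  then (~E | V) forces V = True.
  then (~V | ~W) forces W = False.
  then (B | W) forces B = True.
  then (~B | N) forces N = True.
  then (~B | R) forces R = True.
Set U = True.
Set Q = False.
Set K = True.
All clauses satisfied.

D=F, W=F, U=T, B=T, Q=F, V=T, E=T, R=T, K=T, N=T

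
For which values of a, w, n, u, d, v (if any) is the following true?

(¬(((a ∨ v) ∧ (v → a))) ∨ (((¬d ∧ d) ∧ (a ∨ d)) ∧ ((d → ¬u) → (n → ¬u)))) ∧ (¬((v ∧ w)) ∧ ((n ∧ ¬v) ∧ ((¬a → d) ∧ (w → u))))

a = False; w = False; n = True; u = True; d = True; v = False

  ¬(((a ∨ v) ∧ (v → a))) ∨ (((¬d ∧ d) ∧ (a ∨ d)) ∧ ((d → ¬u) → (n → ¬u))) = True
    ¬(((a ∨ v) ∧ (v → a))) = True
      (a ∨ v) ∧ (v → a) = False
        a ∨ v = False
        v → a = True
    ((¬d ∧ d) ∧ (a ∨ d)) ∧ ((d → ¬u) → (n → ¬u)) = False
      (¬d ∧ d) ∧ (a ∨ d) = False
        ¬d ∧ d = False
          ¬d = False
        a ∨ d = True
      (d → ¬u) → (n → ¬u) = True
        d → ¬u = False
          ¬u = False
        n → ¬u = False
          ¬u = False
  ¬((v ∧ w)) ∧ ((n ∧ ¬v) ∧ ((¬a → d) ∧ (w → u))) = True
    ¬((v ∧ w)) = True
      v ∧ w = False
    (n ∧ ¬v) ∧ ((¬a → d) ∧ (w → u)) = True
      n ∧ ¬v = True
        ¬v = True
      (¬a → d) ∧ (w → u) = True
        ¬a → d = True
          ¬a = True
        w → u = True
Both conjuncts True, so the formula holds.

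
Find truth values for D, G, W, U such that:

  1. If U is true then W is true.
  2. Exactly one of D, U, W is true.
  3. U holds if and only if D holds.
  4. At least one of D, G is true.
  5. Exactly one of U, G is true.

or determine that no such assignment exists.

D = False; G = True; W = True; U = False

  (1) U=F ⇒ W: vacuous ✓
  (2) {D, U, W}: 1 true — exactly one ✓
  (3) U=F, D=F — same ✓
  (4) {D, G}: 1 true — at least one ✓
  (5) {U, G}: 1 true — exactly one ✓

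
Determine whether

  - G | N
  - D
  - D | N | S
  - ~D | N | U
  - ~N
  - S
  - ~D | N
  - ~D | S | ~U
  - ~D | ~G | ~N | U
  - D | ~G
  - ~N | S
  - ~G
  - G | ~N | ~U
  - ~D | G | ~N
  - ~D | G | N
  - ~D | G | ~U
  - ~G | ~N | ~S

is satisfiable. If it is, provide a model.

Unsatisfiable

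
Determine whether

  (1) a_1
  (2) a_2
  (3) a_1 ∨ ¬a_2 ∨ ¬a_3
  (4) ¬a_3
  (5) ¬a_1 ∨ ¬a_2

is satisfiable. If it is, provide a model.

Case a_1 = True:
  (a_2) forces a_2 = True.
  Clause (¬a_1 ∨ ¬a_2) is falsified — contradiction.
Case a_1 = False:
  Clause (a_1) is falsified — contradiction.
Both cases fail, so the formula is unsatisfiable.

Unsatisfiable — no assignment works.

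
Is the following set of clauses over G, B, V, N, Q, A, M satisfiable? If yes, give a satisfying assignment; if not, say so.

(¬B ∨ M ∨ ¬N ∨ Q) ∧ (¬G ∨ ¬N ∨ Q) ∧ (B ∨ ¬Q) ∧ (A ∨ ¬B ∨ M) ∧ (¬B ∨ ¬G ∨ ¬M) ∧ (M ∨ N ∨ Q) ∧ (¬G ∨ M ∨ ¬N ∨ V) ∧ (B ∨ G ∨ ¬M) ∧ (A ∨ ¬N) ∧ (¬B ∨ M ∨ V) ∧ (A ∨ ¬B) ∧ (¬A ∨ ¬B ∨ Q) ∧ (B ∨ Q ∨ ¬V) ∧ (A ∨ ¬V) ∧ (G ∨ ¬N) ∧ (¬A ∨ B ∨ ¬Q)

Set G = False.
  then (G ∨ ¬N) forces N = False.
Set B = True.
  then (A ∨ ¬B) forces A = True.
  then (¬A ∨ ¬B ∨ Q) forces Q = True.
Set V = False.
  then (¬B ∨ M ∨ V) forces M = True.
All clauses satisfied.

G = False; B = True; V = False; N = False; Q = True; A = True; M = True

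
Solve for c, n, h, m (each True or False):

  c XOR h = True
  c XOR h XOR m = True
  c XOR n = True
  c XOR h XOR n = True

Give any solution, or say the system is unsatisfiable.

c = True, n = False, h = False, m = False

c XOR h = T XOR F = True ✓
c XOR h XOR m = T XOR F XOR F = True ✓
c XOR n = T XOR F = True ✓
c XOR h XOR n = T XOR F XOR F = True ✓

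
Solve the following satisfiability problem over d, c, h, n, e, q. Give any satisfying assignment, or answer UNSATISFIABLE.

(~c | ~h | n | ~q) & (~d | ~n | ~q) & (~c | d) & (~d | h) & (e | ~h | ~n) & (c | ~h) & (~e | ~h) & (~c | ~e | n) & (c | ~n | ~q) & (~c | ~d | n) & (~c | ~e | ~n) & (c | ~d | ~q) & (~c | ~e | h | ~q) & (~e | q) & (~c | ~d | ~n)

d = False, c = False, h = False, n = False, e = False, q = False

Try d = True:
  (~d | h) forces h = True.
  (c | ~h) forces c = True.
  (~e | ~h) forces e = False.
  (e | ~h | ~n) forces n = False.
  clause (~c | ~d | n) is falsified — backtrack.
So d = False.
  then (~c | d) forces c = False.
  then (c | ~h) forces h = False.
Set n = False.
Set e = False.
Set q = False.
All clauses satisfied.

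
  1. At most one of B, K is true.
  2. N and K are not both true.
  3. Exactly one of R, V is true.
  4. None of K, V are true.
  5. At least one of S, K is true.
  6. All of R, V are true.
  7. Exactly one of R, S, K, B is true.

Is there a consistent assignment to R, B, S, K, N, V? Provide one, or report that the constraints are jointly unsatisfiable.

Unsatisfiable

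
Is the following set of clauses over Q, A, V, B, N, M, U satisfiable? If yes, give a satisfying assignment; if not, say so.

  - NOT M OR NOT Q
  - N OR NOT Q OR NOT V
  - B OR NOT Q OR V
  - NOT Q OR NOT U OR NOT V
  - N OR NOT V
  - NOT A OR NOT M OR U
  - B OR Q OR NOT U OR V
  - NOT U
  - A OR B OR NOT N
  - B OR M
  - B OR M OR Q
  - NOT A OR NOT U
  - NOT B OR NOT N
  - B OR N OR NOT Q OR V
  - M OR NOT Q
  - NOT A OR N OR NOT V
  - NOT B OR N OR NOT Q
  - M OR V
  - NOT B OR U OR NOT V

Q: False; A: False; V: False; B: False; N: False; M: True; U: False

Unit clause (NOT U) forces U = False.
Try Q = True:
  (NOT M OR NOT Q) forces M = False.
  clause (M OR NOT Q) is falsified — backtrack.
So Q = False.
Try A = True:
  (NOT A OR NOT M OR U) forces M = False.
  (B OR M) forces B = True.
  (NOT B OR NOT N) forces N = False.
  (N OR NOT V) forces V = False.
  clause (M OR V) is falsified — backtrack.
So A = False.
Set V = False.
  then (M OR V) forces M = True.
Set B = False.
  then (A OR B OR NOT N) forces N = False.
All clauses satisfied.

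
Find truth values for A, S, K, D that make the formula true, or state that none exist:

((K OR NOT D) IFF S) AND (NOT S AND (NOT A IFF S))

A: True, S: False, K: False, D: True

  (K OR NOT D) IFF S = True
    K OR NOT D = False
      NOT D = False
  NOT S AND (NOT A IFF S) = True
    NOT S = True
    NOT A IFF S = True
      NOT A = False
Both conjuncts True, so the formula holds.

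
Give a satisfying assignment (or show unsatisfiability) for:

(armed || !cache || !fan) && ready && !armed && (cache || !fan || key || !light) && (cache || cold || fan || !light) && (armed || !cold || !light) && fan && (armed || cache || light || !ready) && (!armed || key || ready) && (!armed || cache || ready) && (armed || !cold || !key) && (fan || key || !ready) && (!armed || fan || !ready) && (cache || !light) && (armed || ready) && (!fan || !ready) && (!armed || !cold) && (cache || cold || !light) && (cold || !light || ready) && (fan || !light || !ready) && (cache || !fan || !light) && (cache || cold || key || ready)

Unsatisfiable

Case fan = True:
  (ready) forces ready = True.
  Clause (!fan || !ready) is falsified — contradiction.
Case fan = False:
  Clause (fan) is falsified — contradiction.
Both cases fail, so the formula is unsatisfiable.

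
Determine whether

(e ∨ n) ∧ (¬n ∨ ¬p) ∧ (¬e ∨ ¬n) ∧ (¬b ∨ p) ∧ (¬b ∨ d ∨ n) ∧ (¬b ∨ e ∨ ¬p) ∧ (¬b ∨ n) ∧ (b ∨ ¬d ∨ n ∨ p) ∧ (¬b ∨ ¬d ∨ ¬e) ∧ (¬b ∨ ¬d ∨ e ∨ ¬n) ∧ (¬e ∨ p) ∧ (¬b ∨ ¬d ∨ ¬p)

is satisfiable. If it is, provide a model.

Set n = True.
  then (¬n ∨ ¬p) forces p = False.
  then (¬e ∨ ¬n) forces e = False.
  then (¬b ∨ p) forces b = False.
Set d = False.
All clauses satisfied.

n: True, b: False, p: False, e: False, d: False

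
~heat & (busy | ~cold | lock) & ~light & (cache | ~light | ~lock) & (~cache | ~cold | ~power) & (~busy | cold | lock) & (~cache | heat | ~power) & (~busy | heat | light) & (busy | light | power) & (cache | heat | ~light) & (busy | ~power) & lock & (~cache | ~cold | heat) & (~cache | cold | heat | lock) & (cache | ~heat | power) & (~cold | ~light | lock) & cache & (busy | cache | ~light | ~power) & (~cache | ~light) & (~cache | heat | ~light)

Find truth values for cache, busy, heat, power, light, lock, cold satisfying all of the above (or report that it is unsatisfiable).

Unsatisfiable — no assignment works.

Case heat = True:
  Clause (~heat) is falsified — contradiction.
Case heat = False:
  (~light) forces light = False.
  (~busy | heat | light) forces busy = False.
  (busy | light | power) forces power = True.
  Clause (busy | ~power) is falsified — contradiction.
Both cases fail, so the formula is unsatisfiable.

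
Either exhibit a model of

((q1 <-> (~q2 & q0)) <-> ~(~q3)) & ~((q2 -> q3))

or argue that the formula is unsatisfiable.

q0 = True; q1 = True; q2 = True; q3 = False

  (q1 <-> (~q2 & q0)) <-> ~(~q3) = True
    q1 <-> (~q2 & q0) = False
      ~q2 & q0 = False
        ~q2 = False
    ~(~q3) = False
      ~q3 = True
  ~((q2 -> q3)) = True
    q2 -> q3 = False
Both conjuncts True, so the formula holds.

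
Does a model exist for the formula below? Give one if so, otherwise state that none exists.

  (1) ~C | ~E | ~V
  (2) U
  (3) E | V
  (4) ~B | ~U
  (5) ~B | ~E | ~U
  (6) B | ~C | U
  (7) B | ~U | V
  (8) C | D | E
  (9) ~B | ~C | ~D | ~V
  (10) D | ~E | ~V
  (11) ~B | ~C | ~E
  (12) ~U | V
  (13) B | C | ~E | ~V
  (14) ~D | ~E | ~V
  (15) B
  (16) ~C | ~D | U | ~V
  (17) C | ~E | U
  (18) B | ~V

Unsatisfiable — no assignment works.

Case U = True:
  (~B | ~U) forces B = False.
  Clause (B) is falsified — contradiction.
Case U = False:
  Clause (U) is falsified — contradiction.
Both cases fail, so the formula is unsatisfiable.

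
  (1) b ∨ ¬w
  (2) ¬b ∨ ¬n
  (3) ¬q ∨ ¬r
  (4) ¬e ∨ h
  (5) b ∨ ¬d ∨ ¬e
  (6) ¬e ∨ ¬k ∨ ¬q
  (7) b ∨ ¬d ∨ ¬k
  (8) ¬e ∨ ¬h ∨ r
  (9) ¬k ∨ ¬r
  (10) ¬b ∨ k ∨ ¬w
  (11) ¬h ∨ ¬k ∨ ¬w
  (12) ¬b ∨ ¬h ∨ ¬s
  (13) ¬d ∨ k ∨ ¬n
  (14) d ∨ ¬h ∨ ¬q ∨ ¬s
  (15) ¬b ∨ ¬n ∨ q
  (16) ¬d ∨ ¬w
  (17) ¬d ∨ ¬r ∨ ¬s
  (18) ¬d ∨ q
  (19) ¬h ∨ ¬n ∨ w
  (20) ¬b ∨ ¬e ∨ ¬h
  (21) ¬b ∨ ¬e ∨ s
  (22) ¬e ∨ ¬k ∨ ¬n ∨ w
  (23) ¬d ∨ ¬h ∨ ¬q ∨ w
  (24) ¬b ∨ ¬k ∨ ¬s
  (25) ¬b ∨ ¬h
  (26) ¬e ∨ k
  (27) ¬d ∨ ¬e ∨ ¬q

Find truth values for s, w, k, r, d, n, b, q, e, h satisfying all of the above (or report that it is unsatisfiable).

Set s = False.
Set w = False.
Set k = False.
  then (¬e ∨ k) forces e = False.
Set r = True.
  then (¬q ∨ ¬r) forces q = False.
  then (¬d ∨ q) forces d = False.
Set n = False.
Set b = False.
Set h = True.
All clauses satisfied.

s: False, w: False, k: False, r: True, d: False, n: False, b: False, q: False, e: False, h: True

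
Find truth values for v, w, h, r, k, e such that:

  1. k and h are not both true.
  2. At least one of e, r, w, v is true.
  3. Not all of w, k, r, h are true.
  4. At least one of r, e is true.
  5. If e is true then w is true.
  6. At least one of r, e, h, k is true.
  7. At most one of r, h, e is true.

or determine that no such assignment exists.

v = True, w = True, h = False, r = True, k = True, e = False

  (1) k=T, h=F — not both ✓
  (2) {e, r, w, v}: 3 true — at least one ✓
  (3) {w, k, r, h}: 3/4 true — not all ✓
  (4) {r, e}: 1 true — at least one ✓
  (5) e=F ⇒ w: vacuous ✓
  (6) {r, e, h, k}: 2 true — at least one ✓
  (7) {r, h, e}: 1 true — at most one ✓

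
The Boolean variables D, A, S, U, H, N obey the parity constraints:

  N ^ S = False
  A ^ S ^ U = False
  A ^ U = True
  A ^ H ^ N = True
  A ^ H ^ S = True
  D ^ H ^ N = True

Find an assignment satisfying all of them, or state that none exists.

D: False, A: False, S: True, U: True, H: False, N: True

N ^ S = T ^ T = False ✓
A ^ S ^ U = F ^ T ^ T = False ✓
A ^ U = F ^ T = True ✓
A ^ H ^ N = F ^ F ^ T = True ✓
A ^ H ^ S = F ^ F ^ T = True ✓
D ^ H ^ N = F ^ F ^ T = True ✓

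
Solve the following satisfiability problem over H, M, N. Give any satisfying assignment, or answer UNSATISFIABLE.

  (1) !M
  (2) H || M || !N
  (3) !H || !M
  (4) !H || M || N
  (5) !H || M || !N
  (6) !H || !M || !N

H = False, M = False, N = False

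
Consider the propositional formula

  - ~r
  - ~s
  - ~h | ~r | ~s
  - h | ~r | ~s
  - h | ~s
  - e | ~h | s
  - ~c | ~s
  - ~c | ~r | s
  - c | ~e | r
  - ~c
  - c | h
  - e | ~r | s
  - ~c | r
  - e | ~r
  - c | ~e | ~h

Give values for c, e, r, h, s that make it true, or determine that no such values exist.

Case c = True:
  Clause (~c) is falsified — contradiction.
Case c = False:
  (~r) forces r = False.
  (~s) forces s = False.
  (c | ~e | r) forces e = False.
  (e | ~h | s) forces h = False.
  Clause (c | h) is falsified — contradiction.
Both cases fail, so the formula is unsatisfiable.

Unsatisfiable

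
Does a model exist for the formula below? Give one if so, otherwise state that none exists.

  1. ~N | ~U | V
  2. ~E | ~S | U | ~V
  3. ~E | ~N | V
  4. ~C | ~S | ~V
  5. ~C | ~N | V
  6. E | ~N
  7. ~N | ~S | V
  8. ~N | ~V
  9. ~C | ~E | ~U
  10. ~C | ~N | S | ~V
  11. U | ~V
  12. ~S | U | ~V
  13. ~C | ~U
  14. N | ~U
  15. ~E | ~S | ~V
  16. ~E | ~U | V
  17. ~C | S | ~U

S = True; C = True; U = False; V = False; E = True; N = False

Set S = True.
Set C = True.
  then (~C | ~S | ~V) forces V = False.
  then (~C | ~N | V) forces N = False.
  then (~C | ~U) forces U = False.
Set E = True.
All clauses satisfied.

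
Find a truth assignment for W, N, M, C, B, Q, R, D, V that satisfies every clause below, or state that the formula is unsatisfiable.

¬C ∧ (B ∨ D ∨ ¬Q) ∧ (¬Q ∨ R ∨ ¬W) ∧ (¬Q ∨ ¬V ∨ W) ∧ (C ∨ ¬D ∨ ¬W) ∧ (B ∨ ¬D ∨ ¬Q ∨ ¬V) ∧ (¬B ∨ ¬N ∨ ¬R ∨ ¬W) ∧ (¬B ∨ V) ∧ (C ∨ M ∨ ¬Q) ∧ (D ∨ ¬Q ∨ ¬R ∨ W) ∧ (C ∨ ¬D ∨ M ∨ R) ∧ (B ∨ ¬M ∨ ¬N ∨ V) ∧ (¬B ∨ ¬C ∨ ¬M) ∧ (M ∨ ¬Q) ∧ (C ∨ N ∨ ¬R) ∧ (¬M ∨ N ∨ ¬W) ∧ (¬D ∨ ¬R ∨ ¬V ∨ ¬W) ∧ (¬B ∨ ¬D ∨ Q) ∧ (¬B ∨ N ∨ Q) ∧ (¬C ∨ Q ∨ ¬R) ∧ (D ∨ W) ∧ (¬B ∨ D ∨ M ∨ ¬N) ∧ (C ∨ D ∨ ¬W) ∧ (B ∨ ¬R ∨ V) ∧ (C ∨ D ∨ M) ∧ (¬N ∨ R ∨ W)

Unit clause (¬C) forces C = False.
Try W = True:
  (C ∨ ¬D ∨ ¬W) forces D = False.
  clause (C ∨ D ∨ ¬W) is falsified — backtrack.
So W = False.
  then (D ∨ W) forces D = True.
Set N = False.
  then (C ∨ N ∨ ¬R) forces R = False.
  then (C ∨ ¬D ∨ M ∨ R) forces M = True.
Set B = False.
Set Q = False.
Set V = False.
All clauses satisfied.

W: False, N: False, M: True, C: False, B: False, Q: False, R: False, D: True, V: False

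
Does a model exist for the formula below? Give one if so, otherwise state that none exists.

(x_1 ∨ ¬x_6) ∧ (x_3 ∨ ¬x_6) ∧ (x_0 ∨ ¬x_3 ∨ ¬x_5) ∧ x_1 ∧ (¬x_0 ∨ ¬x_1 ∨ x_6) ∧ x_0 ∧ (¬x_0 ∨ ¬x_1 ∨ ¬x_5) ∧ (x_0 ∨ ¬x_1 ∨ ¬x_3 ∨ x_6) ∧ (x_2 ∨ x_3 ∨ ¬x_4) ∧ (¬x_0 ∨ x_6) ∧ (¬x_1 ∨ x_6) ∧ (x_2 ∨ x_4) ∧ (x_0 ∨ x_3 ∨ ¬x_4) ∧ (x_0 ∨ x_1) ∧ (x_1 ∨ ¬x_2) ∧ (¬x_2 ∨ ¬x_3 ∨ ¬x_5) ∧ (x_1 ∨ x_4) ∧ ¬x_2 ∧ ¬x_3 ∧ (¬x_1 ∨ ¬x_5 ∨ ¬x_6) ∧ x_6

Case x_3 = True:
  Clause (¬x_3) is falsified — contradiction.
Case x_3 = False:
  (x_3 ∨ ¬x_6) forces x_6 = False.
  Clause (x_6) is falsified — contradiction.
Both cases fail, so the formula is unsatisfiable.

The formula is unsatisfiable.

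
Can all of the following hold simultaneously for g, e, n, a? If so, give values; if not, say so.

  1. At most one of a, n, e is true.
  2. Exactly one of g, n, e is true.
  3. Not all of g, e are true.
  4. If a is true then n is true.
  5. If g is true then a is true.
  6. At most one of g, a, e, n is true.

g=F, e=T, n=F, a=F

  (1) {a, n, e}: 1 true — at most one ✓
  (2) {g, n, e}: 1 true — exactly one ✓
  (3) {g, e}: 1/2 true — not all ✓
  (4) a=F ⇒ n: vacuous ✓
  (5) g=F ⇒ a: vacuous ✓
  (6) {g, a, e, n}: 1 true — at most one ✓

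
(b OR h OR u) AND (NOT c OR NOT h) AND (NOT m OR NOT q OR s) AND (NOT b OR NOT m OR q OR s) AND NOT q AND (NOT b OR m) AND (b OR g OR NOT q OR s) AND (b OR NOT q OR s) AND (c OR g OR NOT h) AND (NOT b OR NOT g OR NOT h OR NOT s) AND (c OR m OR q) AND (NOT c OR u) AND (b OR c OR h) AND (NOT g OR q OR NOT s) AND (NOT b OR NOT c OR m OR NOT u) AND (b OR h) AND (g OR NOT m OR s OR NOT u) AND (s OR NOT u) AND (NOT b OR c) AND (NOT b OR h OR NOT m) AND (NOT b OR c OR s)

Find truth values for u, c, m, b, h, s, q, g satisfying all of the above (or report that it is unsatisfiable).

u: False, c: False, m: True, b: False, h: True, s: False, q: False, g: True

Unit clause (NOT q) forces q = False.
Set u = False.
  then (NOT c OR u) forces c = False.
  then (NOT b OR c) forces b = False.
  then (b OR h OR u) forces h = True.
  then (c OR g OR NOT h) forces g = True.
  then (c OR m OR q) forces m = True.
  then (NOT g OR q OR NOT s) forces s = False.
All clauses satisfied.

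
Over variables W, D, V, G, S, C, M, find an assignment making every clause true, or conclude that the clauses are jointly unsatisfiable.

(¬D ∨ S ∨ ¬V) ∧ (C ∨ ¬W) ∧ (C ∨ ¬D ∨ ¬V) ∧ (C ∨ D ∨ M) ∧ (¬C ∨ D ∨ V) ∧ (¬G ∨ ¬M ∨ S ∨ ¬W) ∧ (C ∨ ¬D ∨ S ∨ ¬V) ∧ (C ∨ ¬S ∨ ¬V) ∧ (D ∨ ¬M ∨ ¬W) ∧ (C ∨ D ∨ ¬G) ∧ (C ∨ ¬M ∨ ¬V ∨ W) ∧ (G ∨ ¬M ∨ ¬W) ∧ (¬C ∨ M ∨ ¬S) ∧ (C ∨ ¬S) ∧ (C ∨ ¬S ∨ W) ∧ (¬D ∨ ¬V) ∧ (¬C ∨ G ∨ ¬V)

W=T; D=T; V=F; G=T; S=F; C=T; M=F

Set W = True.
  then (C ∨ ¬W) forces C = True.
Set D = True.
  then (¬D ∨ ¬V) forces V = False.
Set G = True.
Set S = False.
  then (¬G ∨ ¬M ∨ S ∨ ¬W) forces M = False.
All clauses satisfied.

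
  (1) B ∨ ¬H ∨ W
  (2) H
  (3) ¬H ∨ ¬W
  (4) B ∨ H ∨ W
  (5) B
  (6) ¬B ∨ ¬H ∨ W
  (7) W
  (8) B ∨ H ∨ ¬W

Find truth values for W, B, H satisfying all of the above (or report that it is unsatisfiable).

Unsatisfiable — no assignment works.

Case W = True:
  (H) forces H = True.
  Clause (¬H ∨ ¬W) is falsified — contradiction.
Case W = False:
  Clause (W) is falsified — contradiction.
Both cases fail, so the formula is unsatisfiable.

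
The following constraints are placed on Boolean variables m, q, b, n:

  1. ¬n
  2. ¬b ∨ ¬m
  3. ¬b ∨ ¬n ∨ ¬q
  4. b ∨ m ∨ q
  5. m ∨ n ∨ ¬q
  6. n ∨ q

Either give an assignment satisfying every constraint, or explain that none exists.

m = True, q = True, b = False, n = False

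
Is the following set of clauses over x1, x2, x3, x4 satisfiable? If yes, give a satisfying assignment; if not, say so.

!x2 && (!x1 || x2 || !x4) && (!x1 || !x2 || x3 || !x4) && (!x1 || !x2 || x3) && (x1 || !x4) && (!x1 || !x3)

x1=F, x2=F, x3=F, x4=F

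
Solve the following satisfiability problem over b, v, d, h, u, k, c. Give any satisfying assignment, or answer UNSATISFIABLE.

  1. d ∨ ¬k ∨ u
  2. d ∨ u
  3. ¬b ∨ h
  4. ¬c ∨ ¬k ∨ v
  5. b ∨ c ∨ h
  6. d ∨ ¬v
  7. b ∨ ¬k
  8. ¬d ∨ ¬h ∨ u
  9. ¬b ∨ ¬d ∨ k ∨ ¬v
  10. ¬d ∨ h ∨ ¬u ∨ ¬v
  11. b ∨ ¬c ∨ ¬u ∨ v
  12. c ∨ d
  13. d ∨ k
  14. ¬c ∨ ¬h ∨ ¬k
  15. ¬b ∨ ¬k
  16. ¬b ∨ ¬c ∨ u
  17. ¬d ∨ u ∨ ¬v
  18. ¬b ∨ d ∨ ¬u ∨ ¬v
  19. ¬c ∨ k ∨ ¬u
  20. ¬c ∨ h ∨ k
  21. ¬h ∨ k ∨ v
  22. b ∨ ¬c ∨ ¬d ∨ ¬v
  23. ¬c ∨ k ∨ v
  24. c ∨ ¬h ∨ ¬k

b = False; v = True; d = True; h = True; u = True; k = False; c = False

Set b = False.
  then (b ∨ ¬k) forces k = False.
  then (d ∨ k) forces d = True.
Set v = True.
  then (¬d ∨ u ∨ ¬v) forces u = True.
  then (¬c ∨ k ∨ ¬u) forces c = False.
  then (b ∨ c ∨ h) forces h = True.
All clauses satisfied.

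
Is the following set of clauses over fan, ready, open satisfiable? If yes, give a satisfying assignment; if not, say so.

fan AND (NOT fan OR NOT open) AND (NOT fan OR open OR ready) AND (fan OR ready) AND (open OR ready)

Unit clause (fan) forces fan = True.
In (NOT fan OR NOT open) only NOT open is left, so open = False.
In (NOT fan OR open OR ready) only ready is left, so ready = True.
Check each clause:
  (fan): fan holds.
  (NOT fan OR NOT open): NOT open holds.
  (NOT fan OR open OR ready): ready holds.
  (fan OR ready): fan holds.
  (open OR ready): ready holds.
All clauses satisfied.

fan=T, ready=T, open=F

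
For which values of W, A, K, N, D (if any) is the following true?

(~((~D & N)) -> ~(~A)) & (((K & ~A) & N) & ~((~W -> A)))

W = False; A = False; K = True; N = True; D = False

  ~((~D & N)) -> ~(~A) = True
    ~((~D & N)) = False
      ~D & N = True
        ~D = True
    ~(~A) = False
      ~A = True
  ((K & ~A) & N) & ~((~W -> A)) = True
    (K & ~A) & N = True
      K & ~A = True
        ~A = True
    ~((~W -> A)) = True
      ~W -> A = False
        ~W = True
Both conjuncts True, so the formula holds.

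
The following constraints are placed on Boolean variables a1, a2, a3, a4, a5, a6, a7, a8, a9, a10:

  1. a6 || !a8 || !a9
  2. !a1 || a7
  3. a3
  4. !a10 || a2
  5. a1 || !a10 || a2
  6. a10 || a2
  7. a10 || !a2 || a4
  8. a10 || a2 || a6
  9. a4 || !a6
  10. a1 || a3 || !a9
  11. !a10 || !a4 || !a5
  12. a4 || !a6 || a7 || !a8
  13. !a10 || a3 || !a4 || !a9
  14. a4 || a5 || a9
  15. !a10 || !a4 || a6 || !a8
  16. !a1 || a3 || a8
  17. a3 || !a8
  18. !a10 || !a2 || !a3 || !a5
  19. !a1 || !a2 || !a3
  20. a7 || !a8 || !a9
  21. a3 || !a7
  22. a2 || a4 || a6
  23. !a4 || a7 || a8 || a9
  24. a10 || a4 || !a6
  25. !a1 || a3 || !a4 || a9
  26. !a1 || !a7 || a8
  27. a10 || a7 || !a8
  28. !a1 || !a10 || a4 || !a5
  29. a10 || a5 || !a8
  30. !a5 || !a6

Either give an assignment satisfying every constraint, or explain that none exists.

a1 = False, a2 = True, a3 = True, a4 = True, a5 = False, a6 = True, a7 = False, a8 = False, a9 = True, a10 = True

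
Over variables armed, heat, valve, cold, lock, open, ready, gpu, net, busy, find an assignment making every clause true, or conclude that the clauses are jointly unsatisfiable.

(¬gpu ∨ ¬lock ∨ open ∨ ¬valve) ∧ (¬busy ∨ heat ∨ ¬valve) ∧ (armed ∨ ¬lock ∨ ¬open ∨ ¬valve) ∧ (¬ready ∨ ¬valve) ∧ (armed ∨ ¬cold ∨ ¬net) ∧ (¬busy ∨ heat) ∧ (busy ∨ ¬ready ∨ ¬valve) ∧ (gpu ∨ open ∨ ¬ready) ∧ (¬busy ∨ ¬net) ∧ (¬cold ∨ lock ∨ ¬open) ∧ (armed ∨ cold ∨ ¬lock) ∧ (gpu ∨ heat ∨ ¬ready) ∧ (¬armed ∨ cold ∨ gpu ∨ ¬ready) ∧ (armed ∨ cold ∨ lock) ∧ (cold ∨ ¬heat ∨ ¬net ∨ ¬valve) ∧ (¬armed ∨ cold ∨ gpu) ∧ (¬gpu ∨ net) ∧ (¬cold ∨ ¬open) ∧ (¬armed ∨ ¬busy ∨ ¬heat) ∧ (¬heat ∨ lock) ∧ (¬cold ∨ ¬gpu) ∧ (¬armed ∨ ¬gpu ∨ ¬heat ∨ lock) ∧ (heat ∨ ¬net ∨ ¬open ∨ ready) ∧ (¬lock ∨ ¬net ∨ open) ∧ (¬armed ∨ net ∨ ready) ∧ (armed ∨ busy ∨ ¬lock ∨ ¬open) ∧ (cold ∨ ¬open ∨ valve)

Set armed = False.
Set heat = True.
  then (¬heat ∨ lock) forces lock = True.
  then (armed ∨ cold ∨ ¬lock) forces cold = True.
  then (¬cold ∨ ¬open) forces open = False.
  then (¬cold ∨ ¬gpu) forces gpu = False.
  then (¬lock ∨ ¬net ∨ open) forces net = False.
  then (gpu ∨ open ∨ ¬ready) forces ready = False.
Set valve = True.
Set busy = True.
All clauses satisfied.

armed=F; heat=T; valve=T; cold=T; lock=T; open=F; ready=F; gpu=F; net=F; busy=T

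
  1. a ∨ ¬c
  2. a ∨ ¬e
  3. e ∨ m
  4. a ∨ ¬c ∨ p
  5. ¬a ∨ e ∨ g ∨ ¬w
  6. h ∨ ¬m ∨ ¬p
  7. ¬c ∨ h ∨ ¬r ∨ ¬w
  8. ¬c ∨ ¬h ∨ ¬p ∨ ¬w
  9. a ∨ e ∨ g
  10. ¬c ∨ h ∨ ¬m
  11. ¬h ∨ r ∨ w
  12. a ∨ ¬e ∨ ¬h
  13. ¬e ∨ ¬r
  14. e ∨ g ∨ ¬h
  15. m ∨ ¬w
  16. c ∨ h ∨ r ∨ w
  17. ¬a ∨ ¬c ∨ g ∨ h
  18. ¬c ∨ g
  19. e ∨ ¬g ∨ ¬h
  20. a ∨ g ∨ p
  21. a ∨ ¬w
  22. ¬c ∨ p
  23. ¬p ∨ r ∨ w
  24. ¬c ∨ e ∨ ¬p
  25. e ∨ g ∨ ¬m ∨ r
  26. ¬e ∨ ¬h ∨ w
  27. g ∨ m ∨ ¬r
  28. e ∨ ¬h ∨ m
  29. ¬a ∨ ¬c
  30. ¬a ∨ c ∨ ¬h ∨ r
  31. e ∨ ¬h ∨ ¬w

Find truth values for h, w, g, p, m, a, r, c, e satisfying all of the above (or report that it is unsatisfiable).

Set h = False.
Set w = False.
Set g = False.
  then (¬c ∨ g) forces c = False.
  then (c ∨ h ∨ r ∨ w) forces r = True.
  then (g ∨ m ∨ ¬r) forces m = True.
  then (h ∨ ¬m ∨ ¬p) forces p = False.
  then (¬e ∨ ¬r) forces e = False.
  then (a ∨ g ∨ p) forces a = True.
All clauses satisfied.

h=F, w=F, g=F, p=F, m=T, a=T, r=T, c=F, e=F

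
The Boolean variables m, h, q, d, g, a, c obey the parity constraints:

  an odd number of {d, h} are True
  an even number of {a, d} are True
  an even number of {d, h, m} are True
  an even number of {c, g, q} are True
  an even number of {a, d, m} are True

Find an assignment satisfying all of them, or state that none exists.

Unsatisfiable — no assignment works.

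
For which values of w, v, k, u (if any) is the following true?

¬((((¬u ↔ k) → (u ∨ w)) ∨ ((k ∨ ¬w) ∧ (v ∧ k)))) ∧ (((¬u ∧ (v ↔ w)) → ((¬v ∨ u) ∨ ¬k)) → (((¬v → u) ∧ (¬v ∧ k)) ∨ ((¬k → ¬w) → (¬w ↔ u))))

Case w = True: the conjunct ¬((((¬u ↔ k) → (u ∨ w)) ∨ ((k ∨ ¬w) ∧ (v ∧ k)))) becomes ¬((True ∨ (k ∧ (v ∧ k)))) = False.
Case w = False: the formula simplifies to ¬((((¬u ↔ k) → u) ∨ (v ∧ k))) ∧ (((¬u ∧ ¬v) → ((¬v ∨ u) ∨ ¬k)) → (((¬v → u) ∧ (¬v ∧ k)) ∨ u)).
  u = True: the conjunct ¬((((¬u ↔ k) → u) ∨ (v ∧ k))) becomes ¬((True ∨ (v ∧ k))) = False.
  u = False: simplifies to ¬((¬k ∨ (v ∧ k))) ∧ ((¬v → (¬v ∨ ¬k)) → (v ∧ (¬v ∧ k))).
    v = True: the conjunct (¬v → (¬v ∨ ¬k)) → (v ∧ (¬v ∧ k)) becomes (False → ¬k) → (True ∧ False) = False.
    v = False: the conjunct (¬v → (¬v ∨ ¬k)) → (v ∧ (¬v ∧ k)) becomes (True → True) → (False ∧ k) = False.
Both cases fail — unsatisfiable.

No satisfying assignment exists.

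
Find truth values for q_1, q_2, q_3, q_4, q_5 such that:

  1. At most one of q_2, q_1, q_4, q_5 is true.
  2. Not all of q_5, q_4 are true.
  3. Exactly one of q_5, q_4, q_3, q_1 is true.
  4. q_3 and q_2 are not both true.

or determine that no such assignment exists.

q_1: False, q_2: False, q_3: True, q_4: False, q_5: False

  (1) {q_2, q_1, q_4, q_5}: 0 true — at most one ✓
  (2) {q_5, q_4}: 0/2 true — not all ✓
  (3) {q_5, q_4, q_3, q_1}: 1 true — exactly one ✓
  (4) q_3=T, q_2=F — not both ✓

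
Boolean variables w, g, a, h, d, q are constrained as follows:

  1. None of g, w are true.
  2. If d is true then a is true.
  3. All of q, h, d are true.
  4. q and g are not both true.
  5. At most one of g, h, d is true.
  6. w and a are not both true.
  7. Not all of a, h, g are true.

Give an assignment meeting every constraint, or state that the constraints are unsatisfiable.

UNSATISFIABLE

Case w = True:
  Constraint (1) is violated (w=T) — contradiction.
Case w = False:
  (1) forces g = False.
  (3) forces q = True.
  (3) forces h = True.
  (3) forces d = True.
  Constraint (5) is violated (h=T, d=T) — contradiction.
Both cases fail — unsatisfiable.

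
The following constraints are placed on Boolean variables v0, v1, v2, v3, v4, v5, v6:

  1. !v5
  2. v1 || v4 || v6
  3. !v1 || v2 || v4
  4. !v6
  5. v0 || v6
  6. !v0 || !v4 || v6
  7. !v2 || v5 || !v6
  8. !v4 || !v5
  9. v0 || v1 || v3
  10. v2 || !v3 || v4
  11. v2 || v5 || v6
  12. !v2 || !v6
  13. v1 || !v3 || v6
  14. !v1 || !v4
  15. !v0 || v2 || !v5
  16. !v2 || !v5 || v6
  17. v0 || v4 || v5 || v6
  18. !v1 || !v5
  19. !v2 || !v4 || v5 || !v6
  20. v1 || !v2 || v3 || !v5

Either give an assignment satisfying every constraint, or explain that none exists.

Unit clause (!v5) forces v5 = False.
Unit clause (!v6) forces v6 = False.
In (v0 || v6) only v0 is left, so v0 = True.
In (!v0 || !v4 || v6) only !v4 is left, so v4 = False.
In (v2 || v5 || v6) only v2 is left, so v2 = True.
In (v1 || v4 || v6) only v1 is left, so v1 = True.
Set v3 = False.
All clauses satisfied.

v0=T, v1=T, v2=T, v3=F, v4=F, v5=F, v6=F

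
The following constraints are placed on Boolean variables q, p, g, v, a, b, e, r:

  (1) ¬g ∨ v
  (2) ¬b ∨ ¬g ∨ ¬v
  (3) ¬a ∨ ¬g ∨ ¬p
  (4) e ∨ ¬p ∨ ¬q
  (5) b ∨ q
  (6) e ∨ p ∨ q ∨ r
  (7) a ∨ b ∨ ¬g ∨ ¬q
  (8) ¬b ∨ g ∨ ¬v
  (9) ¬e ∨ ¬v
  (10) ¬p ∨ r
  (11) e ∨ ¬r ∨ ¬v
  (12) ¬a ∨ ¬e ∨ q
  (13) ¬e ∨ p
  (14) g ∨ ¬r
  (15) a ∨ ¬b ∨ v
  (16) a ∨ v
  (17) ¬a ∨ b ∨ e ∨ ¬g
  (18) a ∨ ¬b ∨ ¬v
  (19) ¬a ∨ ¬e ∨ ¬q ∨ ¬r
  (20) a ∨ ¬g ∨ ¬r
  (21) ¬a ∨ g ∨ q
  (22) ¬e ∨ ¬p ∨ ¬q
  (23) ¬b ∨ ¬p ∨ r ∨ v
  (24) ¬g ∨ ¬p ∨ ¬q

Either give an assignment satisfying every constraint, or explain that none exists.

q: True; p: False; g: False; v: False; a: True; b: True; e: False; r: False

Set q = True.
Try p = True:
  (e ∨ ¬p ∨ ¬q) forces e = True.
  clause (¬e ∨ ¬p ∨ ¬q) is falsified — backtrack.
So p = False.
  then (¬e ∨ p) forces e = False.
Try g = True:
  (¬g ∨ v) forces v = True.
  (¬b ∨ ¬g ∨ ¬v) forces b = False.
  (a ∨ b ∨ ¬g ∨ ¬q) forces a = True.
  clause (¬a ∨ b ∨ e ∨ ¬g) is falsified — backtrack.
So g = False.
  then (g ∨ ¬r) forces r = False.
Set v = False.
  then (a ∨ v) forces a = True.
Set b = True.
All clauses satisfied.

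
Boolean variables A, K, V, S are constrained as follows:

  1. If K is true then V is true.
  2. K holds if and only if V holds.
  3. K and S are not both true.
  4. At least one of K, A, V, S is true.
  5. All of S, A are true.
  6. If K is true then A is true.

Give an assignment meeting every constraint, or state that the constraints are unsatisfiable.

A = True, K = False, V = False, S = True

  (1) K=F ⇒ V: vacuous ✓
  (2) K=F, V=F — same ✓
  (3) K=F, S=T — not both ✓
  (4) {K, A, V, S}: 2 true — at least one ✓
  (5) {S, A}: all 2 true ✓
  (6) K=F ⇒ A: vacuous ✓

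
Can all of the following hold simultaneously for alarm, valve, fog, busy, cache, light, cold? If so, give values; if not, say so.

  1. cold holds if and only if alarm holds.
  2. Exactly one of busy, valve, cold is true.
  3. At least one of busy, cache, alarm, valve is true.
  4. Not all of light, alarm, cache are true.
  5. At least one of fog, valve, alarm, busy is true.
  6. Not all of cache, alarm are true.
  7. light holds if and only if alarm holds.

alarm=F, valve=F, fog=T, busy=T, cache=T, light=F, cold=F

  (1) cold=F, alarm=F — same ✓
  (2) {busy, valve, cold}: 1 true — exactly one ✓
  (3) {busy, cache, alarm, valve}: 2 true — at least one ✓
  (4) {light, alarm, cache}: 1/3 true — not all ✓
  (5) {fog, valve, alarm, busy}: 2 true — at least one ✓
  (6) {cache, alarm}: 1/2 true — not all ✓
  (7) light=F, alarm=F — same ✓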